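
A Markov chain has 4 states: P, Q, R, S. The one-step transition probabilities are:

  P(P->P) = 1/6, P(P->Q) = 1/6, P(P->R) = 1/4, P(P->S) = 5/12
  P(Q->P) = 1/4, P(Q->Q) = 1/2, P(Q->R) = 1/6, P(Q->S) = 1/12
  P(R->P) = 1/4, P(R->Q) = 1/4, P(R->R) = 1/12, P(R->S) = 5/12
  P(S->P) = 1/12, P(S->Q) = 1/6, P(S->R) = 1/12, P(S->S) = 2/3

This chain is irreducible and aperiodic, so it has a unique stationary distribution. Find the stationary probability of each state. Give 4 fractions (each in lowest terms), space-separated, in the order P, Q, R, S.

The stationary distribution satisfies pi = pi * P, i.e.:
  pi_P = 1/6*pi_P + 1/4*pi_Q + 1/4*pi_R + 1/12*pi_S
  pi_Q = 1/6*pi_P + 1/2*pi_Q + 1/4*pi_R + 1/6*pi_S
  pi_R = 1/4*pi_P + 1/6*pi_Q + 1/12*pi_R + 1/12*pi_S
  pi_S = 5/12*pi_P + 1/12*pi_Q + 5/12*pi_R + 2/3*pi_S
with normalization: pi_P + pi_Q + pi_R + pi_S = 1.

Using the first 3 balance equations plus normalization, the linear system A*pi = b is:
  [-5/6, 1/4, 1/4, 1/12] . pi = 0
  [1/6, -1/2, 1/4, 1/6] . pi = 0
  [1/4, 1/6, -11/12, 1/12] . pi = 0
  [1, 1, 1, 1] . pi = 1

Solving yields:
  pi_P = 165/1009
  pi_Q = 269/1009
  pi_R = 134/1009
  pi_S = 441/1009

Verification (pi * P):
  165/1009*1/6 + 269/1009*1/4 + 134/1009*1/4 + 441/1009*1/12 = 165/1009 = pi_P  (ok)
  165/1009*1/6 + 269/1009*1/2 + 134/1009*1/4 + 441/1009*1/6 = 269/1009 = pi_Q  (ok)
  165/1009*1/4 + 269/1009*1/6 + 134/1009*1/12 + 441/1009*1/12 = 134/1009 = pi_R  (ok)
  165/1009*5/12 + 269/1009*1/12 + 134/1009*5/12 + 441/1009*2/3 = 441/1009 = pi_S  (ok)

Answer: 165/1009 269/1009 134/1009 441/1009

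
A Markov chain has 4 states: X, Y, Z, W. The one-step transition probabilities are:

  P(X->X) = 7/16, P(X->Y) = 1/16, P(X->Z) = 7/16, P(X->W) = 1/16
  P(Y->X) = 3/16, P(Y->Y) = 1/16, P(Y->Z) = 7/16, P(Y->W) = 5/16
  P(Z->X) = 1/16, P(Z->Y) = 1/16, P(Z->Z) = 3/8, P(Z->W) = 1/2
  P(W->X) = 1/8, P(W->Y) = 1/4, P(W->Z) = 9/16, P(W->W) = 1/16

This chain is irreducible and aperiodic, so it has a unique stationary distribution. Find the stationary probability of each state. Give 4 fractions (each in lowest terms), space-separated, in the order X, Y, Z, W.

Answer: 149/981 38/327 437/981 281/981

Derivation:
The stationary distribution satisfies pi = pi * P, i.e.:
  pi_X = 7/16*pi_X + 3/16*pi_Y + 1/16*pi_Z + 1/8*pi_W
  pi_Y = 1/16*pi_X + 1/16*pi_Y + 1/16*pi_Z + 1/4*pi_W
  pi_Z = 7/16*pi_X + 7/16*pi_Y + 3/8*pi_Z + 9/16*pi_W
  pi_W = 1/16*pi_X + 5/16*pi_Y + 1/2*pi_Z + 1/16*pi_W
with normalization: pi_X + pi_Y + pi_Z + pi_W = 1.

Using the first 3 balance equations plus normalization, the linear system A*pi = b is:
  [-9/16, 3/16, 1/16, 1/8] . pi = 0
  [1/16, -15/16, 1/16, 1/4] . pi = 0
  [7/16, 7/16, -5/8, 9/16] . pi = 0
  [1, 1, 1, 1] . pi = 1

Solving yields:
  pi_X = 149/981
  pi_Y = 38/327
  pi_Z = 437/981
  pi_W = 281/981

Verification (pi * P):
  149/981*7/16 + 38/327*3/16 + 437/981*1/16 + 281/981*1/8 = 149/981 = pi_X  (ok)
  149/981*1/16 + 38/327*1/16 + 437/981*1/16 + 281/981*1/4 = 38/327 = pi_Y  (ok)
  149/981*7/16 + 38/327*7/16 + 437/981*3/8 + 281/981*9/16 = 437/981 = pi_Z  (ok)
  149/981*1/16 + 38/327*5/16 + 437/981*1/2 + 281/981*1/16 = 281/981 = pi_W  (ok)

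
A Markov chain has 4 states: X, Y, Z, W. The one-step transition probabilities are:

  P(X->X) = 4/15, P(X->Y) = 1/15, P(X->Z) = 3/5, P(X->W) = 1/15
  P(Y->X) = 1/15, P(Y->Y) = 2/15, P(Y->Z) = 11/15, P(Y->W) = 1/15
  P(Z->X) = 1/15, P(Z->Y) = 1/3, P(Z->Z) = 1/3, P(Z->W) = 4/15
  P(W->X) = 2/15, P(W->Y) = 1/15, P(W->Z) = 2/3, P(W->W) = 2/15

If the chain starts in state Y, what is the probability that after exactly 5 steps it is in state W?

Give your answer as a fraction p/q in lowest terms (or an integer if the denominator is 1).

Answer: 27017/151875

Derivation:
Computing P^5 by repeated multiplication:
P^1 =
  X: [4/15, 1/15, 3/5, 1/15]
  Y: [1/15, 2/15, 11/15, 1/15]
  Z: [1/15, 1/3, 1/3, 4/15]
  W: [2/15, 1/15, 2/3, 2/15]
P^2 =
  X: [28/225, 52/225, 34/75, 43/225]
  Y: [19/225, 61/225, 32/75, 49/225]
  Z: [22/225, 8/45, 43/75, 34/225]
  W: [23/225, 56/225, 11/25, 47/225]
P^3 =
  X: [352/3375, 137/675, 196/375, 574/3375]
  Y: [331/3375, 134/675, 604/1125, 562/3375]
  Z: [13/135, 781/3375, 541/1125, 646/3375]
  W: [341/3375, 677/3375, 596/1125, 569/3375]
P^4 =
  X: [1001/10125, 11116/50625, 2807/5625, 9241/50625]
  Y: [986/10125, 11293/50625, 309/625, 9373/50625]
  Z: [4996/50625, 10648/50625, 2899/5625, 1778/10125]
  W: [4967/50625, 11204/50625, 2794/5625, 9308/50625]
P^5 =
  X: [74881/759375, 162793/759375, 4766/9375, 27131/151875]
  Y: [74788/759375, 162034/759375, 43052/84375, 27017/151875]
  Z: [74503/759375, 165637/759375, 42383/84375, 137788/759375]
  W: [74834/759375, 162413/759375, 42973/84375, 135371/759375]

(P^5)[Y -> W] = 27017/151875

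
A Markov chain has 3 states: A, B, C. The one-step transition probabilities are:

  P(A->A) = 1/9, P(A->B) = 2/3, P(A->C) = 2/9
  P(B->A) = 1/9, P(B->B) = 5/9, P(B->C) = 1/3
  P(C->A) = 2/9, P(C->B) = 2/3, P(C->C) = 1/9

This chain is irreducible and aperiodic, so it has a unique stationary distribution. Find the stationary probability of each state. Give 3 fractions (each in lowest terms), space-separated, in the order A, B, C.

The stationary distribution satisfies pi = pi * P, i.e.:
  pi_A = 1/9*pi_A + 1/9*pi_B + 2/9*pi_C
  pi_B = 2/3*pi_A + 5/9*pi_B + 2/3*pi_C
  pi_C = 2/9*pi_A + 1/3*pi_B + 1/9*pi_C
with normalization: pi_A + pi_B + pi_C = 1.

Using the first 2 balance equations plus normalization, the linear system A*pi = b is:
  [-8/9, 1/9, 2/9] . pi = 0
  [2/3, -4/9, 2/3] . pi = 0
  [1, 1, 1] . pi = 1

Solving yields:
  pi_A = 7/50
  pi_B = 3/5
  pi_C = 13/50

Verification (pi * P):
  7/50*1/9 + 3/5*1/9 + 13/50*2/9 = 7/50 = pi_A  (ok)
  7/50*2/3 + 3/5*5/9 + 13/50*2/3 = 3/5 = pi_B  (ok)
  7/50*2/9 + 3/5*1/3 + 13/50*1/9 = 13/50 = pi_C  (ok)

Answer: 7/50 3/5 13/50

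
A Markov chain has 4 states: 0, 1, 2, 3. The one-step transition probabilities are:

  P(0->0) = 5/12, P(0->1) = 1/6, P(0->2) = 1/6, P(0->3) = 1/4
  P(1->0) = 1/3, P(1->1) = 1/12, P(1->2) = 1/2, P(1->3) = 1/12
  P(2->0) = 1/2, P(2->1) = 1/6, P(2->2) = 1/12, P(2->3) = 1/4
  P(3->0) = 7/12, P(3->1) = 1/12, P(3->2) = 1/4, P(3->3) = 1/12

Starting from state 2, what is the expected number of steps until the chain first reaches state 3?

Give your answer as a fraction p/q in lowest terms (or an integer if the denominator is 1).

Let h_i = expected steps to first reach 3 from state i.
Boundary: h_3 = 0.
First-step equations for the other states:
  h_0 = 1 + 5/12*h_0 + 1/6*h_1 + 1/6*h_2 + 1/4*h_3
  h_1 = 1 + 1/3*h_0 + 1/12*h_1 + 1/2*h_2 + 1/12*h_3
  h_2 = 1 + 1/2*h_0 + 1/6*h_1 + 1/12*h_2 + 1/4*h_3

Substituting h_3 = 0 and rearranging gives the linear system (I - Q) h = 1:
  [7/12, -1/6, -1/6] . (h_0, h_1, h_2) = 1
  [-1/3, 11/12, -1/2] . (h_0, h_1, h_2) = 1
  [-1/2, -1/6, 11/12] . (h_0, h_1, h_2) = 1

Solving yields:
  h_0 = 156/35
  h_1 = 36/7
  h_2 = 156/35

Starting state is 2, so the expected hitting time is h_2 = 156/35.

Answer: 156/35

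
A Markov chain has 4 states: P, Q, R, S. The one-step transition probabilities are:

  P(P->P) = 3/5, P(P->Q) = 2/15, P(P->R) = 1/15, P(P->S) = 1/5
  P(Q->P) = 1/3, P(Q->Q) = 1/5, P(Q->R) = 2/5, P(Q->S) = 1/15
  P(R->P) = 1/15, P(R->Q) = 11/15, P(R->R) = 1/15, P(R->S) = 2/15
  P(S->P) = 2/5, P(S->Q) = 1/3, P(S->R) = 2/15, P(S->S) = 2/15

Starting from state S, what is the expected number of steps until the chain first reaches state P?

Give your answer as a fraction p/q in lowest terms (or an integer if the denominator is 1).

Let h_i = expected steps to first reach P from state i.
Boundary: h_P = 0.
First-step equations for the other states:
  h_Q = 1 + 1/3*h_P + 1/5*h_Q + 2/5*h_R + 1/15*h_S
  h_R = 1 + 1/15*h_P + 11/15*h_Q + 1/15*h_R + 2/15*h_S
  h_S = 1 + 2/5*h_P + 1/3*h_Q + 2/15*h_R + 2/15*h_S

Substituting h_P = 0 and rearranging gives the linear system (I - Q) h = 1:
  [4/5, -2/5, -1/15] . (h_Q, h_R, h_S) = 1
  [-11/15, 14/15, -2/15] . (h_Q, h_R, h_S) = 1
  [-1/3, -2/15, 13/15] . (h_Q, h_R, h_S) = 1

Solving yields:
  h_Q = 2130/563
  h_R = 5085/1126
  h_S = 1860/563

Starting state is S, so the expected hitting time is h_S = 1860/563.

Answer: 1860/563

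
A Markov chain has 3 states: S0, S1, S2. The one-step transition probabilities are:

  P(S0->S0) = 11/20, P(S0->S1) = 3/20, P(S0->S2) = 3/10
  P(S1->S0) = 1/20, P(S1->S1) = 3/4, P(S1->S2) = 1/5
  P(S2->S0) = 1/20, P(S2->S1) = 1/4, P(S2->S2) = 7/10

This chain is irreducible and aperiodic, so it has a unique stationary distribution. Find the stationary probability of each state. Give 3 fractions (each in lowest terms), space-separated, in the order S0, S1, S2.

Answer: 1/10 12/25 21/50

Derivation:
The stationary distribution satisfies pi = pi * P, i.e.:
  pi_S0 = 11/20*pi_S0 + 1/20*pi_S1 + 1/20*pi_S2
  pi_S1 = 3/20*pi_S0 + 3/4*pi_S1 + 1/4*pi_S2
  pi_S2 = 3/10*pi_S0 + 1/5*pi_S1 + 7/10*pi_S2
with normalization: pi_S0 + pi_S1 + pi_S2 = 1.

Using the first 2 balance equations plus normalization, the linear system A*pi = b is:
  [-9/20, 1/20, 1/20] . pi = 0
  [3/20, -1/4, 1/4] . pi = 0
  [1, 1, 1] . pi = 1

Solving yields:
  pi_S0 = 1/10
  pi_S1 = 12/25
  pi_S2 = 21/50

Verification (pi * P):
  1/10*11/20 + 12/25*1/20 + 21/50*1/20 = 1/10 = pi_S0  (ok)
  1/10*3/20 + 12/25*3/4 + 21/50*1/4 = 12/25 = pi_S1  (ok)
  1/10*3/10 + 12/25*1/5 + 21/50*7/10 = 21/50 = pi_S2  (ok)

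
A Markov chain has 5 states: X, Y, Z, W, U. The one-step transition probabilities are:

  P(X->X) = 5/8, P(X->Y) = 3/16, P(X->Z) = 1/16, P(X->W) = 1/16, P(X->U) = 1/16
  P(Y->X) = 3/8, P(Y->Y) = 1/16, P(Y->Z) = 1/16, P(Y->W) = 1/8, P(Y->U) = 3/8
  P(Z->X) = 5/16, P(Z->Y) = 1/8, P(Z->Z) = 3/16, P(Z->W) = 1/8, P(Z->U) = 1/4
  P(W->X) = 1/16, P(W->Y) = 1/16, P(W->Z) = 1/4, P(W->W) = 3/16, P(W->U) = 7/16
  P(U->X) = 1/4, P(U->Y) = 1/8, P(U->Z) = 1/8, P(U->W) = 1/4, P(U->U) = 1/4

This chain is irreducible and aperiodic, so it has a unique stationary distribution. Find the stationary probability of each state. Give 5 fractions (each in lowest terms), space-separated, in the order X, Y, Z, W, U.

Answer: 8204/20641 2746/20641 2396/20641 2804/20641 4491/20641

Derivation:
The stationary distribution satisfies pi = pi * P, i.e.:
  pi_X = 5/8*pi_X + 3/8*pi_Y + 5/16*pi_Z + 1/16*pi_W + 1/4*pi_U
  pi_Y = 3/16*pi_X + 1/16*pi_Y + 1/8*pi_Z + 1/16*pi_W + 1/8*pi_U
  pi_Z = 1/16*pi_X + 1/16*pi_Y + 3/16*pi_Z + 1/4*pi_W + 1/8*pi_U
  pi_W = 1/16*pi_X + 1/8*pi_Y + 1/8*pi_Z + 3/16*pi_W + 1/4*pi_U
  pi_U = 1/16*pi_X + 3/8*pi_Y + 1/4*pi_Z + 7/16*pi_W + 1/4*pi_U
with normalization: pi_X + pi_Y + pi_Z + pi_W + pi_U = 1.

Using the first 4 balance equations plus normalization, the linear system A*pi = b is:
  [-3/8, 3/8, 5/16, 1/16, 1/4] . pi = 0
  [3/16, -15/16, 1/8, 1/16, 1/8] . pi = 0
  [1/16, 1/16, -13/16, 1/4, 1/8] . pi = 0
  [1/16, 1/8, 1/8, -13/16, 1/4] . pi = 0
  [1, 1, 1, 1, 1] . pi = 1

Solving yields:
  pi_X = 8204/20641
  pi_Y = 2746/20641
  pi_Z = 2396/20641
  pi_W = 2804/20641
  pi_U = 4491/20641

Verification (pi * P):
  8204/20641*5/8 + 2746/20641*3/8 + 2396/20641*5/16 + 2804/20641*1/16 + 4491/20641*1/4 = 8204/20641 = pi_X  (ok)
  8204/20641*3/16 + 2746/20641*1/16 + 2396/20641*1/8 + 2804/20641*1/16 + 4491/20641*1/8 = 2746/20641 = pi_Y  (ok)
  8204/20641*1/16 + 2746/20641*1/16 + 2396/20641*3/16 + 2804/20641*1/4 + 4491/20641*1/8 = 2396/20641 = pi_Z  (ok)
  8204/20641*1/16 + 2746/20641*1/8 + 2396/20641*1/8 + 2804/20641*3/16 + 4491/20641*1/4 = 2804/20641 = pi_W  (ok)
  8204/20641*1/16 + 2746/20641*3/8 + 2396/20641*1/4 + 2804/20641*7/16 + 4491/20641*1/4 = 4491/20641 = pi_U  (ok)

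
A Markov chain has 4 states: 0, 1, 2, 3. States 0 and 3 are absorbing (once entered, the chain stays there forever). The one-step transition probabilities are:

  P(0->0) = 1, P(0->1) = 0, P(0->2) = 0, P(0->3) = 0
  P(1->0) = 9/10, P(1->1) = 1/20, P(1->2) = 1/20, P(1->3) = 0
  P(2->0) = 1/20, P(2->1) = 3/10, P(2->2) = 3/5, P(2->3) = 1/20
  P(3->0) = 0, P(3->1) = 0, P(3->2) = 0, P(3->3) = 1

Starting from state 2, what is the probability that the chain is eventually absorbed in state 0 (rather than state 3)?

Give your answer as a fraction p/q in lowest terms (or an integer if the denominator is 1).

Answer: 127/146

Derivation:
Let a_i = P(absorbed in 0 | start in state i).
Boundary conditions: a_0 = 1, a_3 = 0.
For each transient state i, a_i = sum_j P(i->j) * a_j:
  a_1 = 9/10*a_0 + 1/20*a_1 + 1/20*a_2 + 0*a_3
  a_2 = 1/20*a_0 + 3/10*a_1 + 3/5*a_2 + 1/20*a_3

Substituting a_0 = 1 and a_3 = 0, rearrange to (I - Q) a = r where r[i] = P(i -> 0):
  [19/20, -1/20] . (a_1, a_2) = 9/10
  [-3/10, 2/5] . (a_1, a_2) = 1/20

Solving yields:
  a_1 = 145/146
  a_2 = 127/146

Starting state is 2, so the absorption probability is a_2 = 127/146.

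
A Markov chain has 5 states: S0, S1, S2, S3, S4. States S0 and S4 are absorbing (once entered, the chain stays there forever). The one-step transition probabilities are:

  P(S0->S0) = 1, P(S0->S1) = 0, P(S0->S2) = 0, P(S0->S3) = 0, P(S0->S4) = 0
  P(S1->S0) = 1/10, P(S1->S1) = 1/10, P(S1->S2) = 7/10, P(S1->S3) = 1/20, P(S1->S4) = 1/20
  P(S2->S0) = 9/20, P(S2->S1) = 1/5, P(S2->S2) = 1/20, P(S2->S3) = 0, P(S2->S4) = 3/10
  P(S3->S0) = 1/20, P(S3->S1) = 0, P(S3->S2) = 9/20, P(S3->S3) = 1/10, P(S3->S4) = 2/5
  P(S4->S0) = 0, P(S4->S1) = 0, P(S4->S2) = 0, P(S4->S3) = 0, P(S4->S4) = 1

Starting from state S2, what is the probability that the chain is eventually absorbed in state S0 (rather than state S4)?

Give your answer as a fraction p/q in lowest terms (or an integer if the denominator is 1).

Answer: 383/639

Derivation:
Let a_i = P(absorbed in S0 | start in state i).
Boundary conditions: a_S0 = 1, a_S4 = 0.
For each transient state i, a_i = sum_j P(i->j) * a_j:
  a_S1 = 1/10*a_S0 + 1/10*a_S1 + 7/10*a_S2 + 1/20*a_S3 + 1/20*a_S4
  a_S2 = 9/20*a_S0 + 1/5*a_S1 + 1/20*a_S2 + 0*a_S3 + 3/10*a_S4
  a_S3 = 1/20*a_S0 + 0*a_S1 + 9/20*a_S2 + 1/10*a_S3 + 2/5*a_S4

Substituting a_S0 = 1 and a_S4 = 0, rearrange to (I - Q) a = r where r[i] = P(i -> S0):
  [9/10, -7/10, -1/20] . (a_S1, a_S2, a_S3) = 1/10
  [-1/5, 19/20, 0] . (a_S1, a_S2, a_S3) = 9/20
  [0, -9/20, 9/10] . (a_S1, a_S2, a_S3) = 1/20

Solving yields:
  a_S1 = 763/1278
  a_S2 = 383/639
  a_S3 = 227/639

Starting state is S2, so the absorption probability is a_S2 = 383/639.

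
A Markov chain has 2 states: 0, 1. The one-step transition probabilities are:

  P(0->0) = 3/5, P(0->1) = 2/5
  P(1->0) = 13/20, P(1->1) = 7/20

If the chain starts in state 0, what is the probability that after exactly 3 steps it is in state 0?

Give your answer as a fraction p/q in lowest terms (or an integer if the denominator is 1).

Computing P^3 by repeated multiplication:
P^1 =
  0: [3/5, 2/5]
  1: [13/20, 7/20]
P^2 =
  0: [31/50, 19/50]
  1: [247/400, 153/400]
P^3 =
  0: [619/1000, 381/1000]
  1: [4953/8000, 3047/8000]

(P^3)[0 -> 0] = 619/1000

Answer: 619/1000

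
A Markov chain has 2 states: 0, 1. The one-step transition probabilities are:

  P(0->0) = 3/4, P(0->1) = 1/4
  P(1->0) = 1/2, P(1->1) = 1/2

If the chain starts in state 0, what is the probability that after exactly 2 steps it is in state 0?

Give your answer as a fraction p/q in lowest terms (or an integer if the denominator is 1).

Computing P^2 by repeated multiplication:
P^1 =
  0: [3/4, 1/4]
  1: [1/2, 1/2]
P^2 =
  0: [11/16, 5/16]
  1: [5/8, 3/8]

(P^2)[0 -> 0] = 11/16

Answer: 11/16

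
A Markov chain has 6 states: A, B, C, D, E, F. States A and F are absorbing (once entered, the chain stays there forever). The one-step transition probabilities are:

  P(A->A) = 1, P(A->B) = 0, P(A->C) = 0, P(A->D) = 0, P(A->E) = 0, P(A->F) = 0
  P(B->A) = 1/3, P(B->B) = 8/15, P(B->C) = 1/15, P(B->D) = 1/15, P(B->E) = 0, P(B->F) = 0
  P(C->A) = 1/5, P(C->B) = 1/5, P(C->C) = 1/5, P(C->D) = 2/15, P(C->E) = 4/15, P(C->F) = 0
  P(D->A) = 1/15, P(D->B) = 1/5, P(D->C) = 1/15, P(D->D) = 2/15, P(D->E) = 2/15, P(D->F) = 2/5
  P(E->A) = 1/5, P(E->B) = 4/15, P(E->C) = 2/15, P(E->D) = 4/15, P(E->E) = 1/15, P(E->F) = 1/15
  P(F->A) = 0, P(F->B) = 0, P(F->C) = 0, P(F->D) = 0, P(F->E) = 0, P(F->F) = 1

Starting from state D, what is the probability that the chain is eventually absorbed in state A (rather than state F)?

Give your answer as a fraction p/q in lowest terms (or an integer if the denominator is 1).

Answer: 2713/6000

Derivation:
Let a_i = P(absorbed in A | start in state i).
Boundary conditions: a_A = 1, a_F = 0.
For each transient state i, a_i = sum_j P(i->j) * a_j:
  a_B = 1/3*a_A + 8/15*a_B + 1/15*a_C + 1/15*a_D + 0*a_E + 0*a_F
  a_C = 1/5*a_A + 1/5*a_B + 1/5*a_C + 2/15*a_D + 4/15*a_E + 0*a_F
  a_D = 1/15*a_A + 1/5*a_B + 1/15*a_C + 2/15*a_D + 2/15*a_E + 2/5*a_F
  a_E = 1/5*a_A + 4/15*a_B + 2/15*a_C + 4/15*a_D + 1/15*a_E + 1/15*a_F

Substituting a_A = 1 and a_F = 0, rearrange to (I - Q) a = r where r[i] = P(i -> A):
  [7/15, -1/15, -1/15, 0] . (a_B, a_C, a_D, a_E) = 1/3
  [-1/5, 4/5, -2/15, -4/15] . (a_B, a_C, a_D, a_E) = 1/5
  [-1/5, -1/15, 13/15, -2/15] . (a_B, a_C, a_D, a_E) = 1/15
  [-4/15, -2/15, -4/15, 14/15] . (a_B, a_C, a_D, a_E) = 1/5

Solving yields:
  a_B = 891/1000
  a_C = 4709/6000
  a_D = 2713/6000
  a_E = 4261/6000

Starting state is D, so the absorption probability is a_D = 2713/6000.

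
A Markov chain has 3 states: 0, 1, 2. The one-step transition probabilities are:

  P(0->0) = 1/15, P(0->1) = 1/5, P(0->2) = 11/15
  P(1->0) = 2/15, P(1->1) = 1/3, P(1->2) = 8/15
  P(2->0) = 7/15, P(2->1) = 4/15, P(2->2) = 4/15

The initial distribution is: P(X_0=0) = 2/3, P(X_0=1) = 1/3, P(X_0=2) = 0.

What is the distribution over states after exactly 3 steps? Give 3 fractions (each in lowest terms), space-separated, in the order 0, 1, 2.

Answer: 2374/10125 2651/10125 68/135

Derivation:
Propagating the distribution step by step (d_{t+1} = d_t * P):
d_0 = (0=2/3, 1=1/3, 2=0)
  d_1[0] = 2/3*1/15 + 1/3*2/15 + 0*7/15 = 4/45
  d_1[1] = 2/3*1/5 + 1/3*1/3 + 0*4/15 = 11/45
  d_1[2] = 2/3*11/15 + 1/3*8/15 + 0*4/15 = 2/3
d_1 = (0=4/45, 1=11/45, 2=2/3)
  d_2[0] = 4/45*1/15 + 11/45*2/15 + 2/3*7/15 = 236/675
  d_2[1] = 4/45*1/5 + 11/45*1/3 + 2/3*4/15 = 187/675
  d_2[2] = 4/45*11/15 + 11/45*8/15 + 2/3*4/15 = 28/75
d_2 = (0=236/675, 1=187/675, 2=28/75)
  d_3[0] = 236/675*1/15 + 187/675*2/15 + 28/75*7/15 = 2374/10125
  d_3[1] = 236/675*1/5 + 187/675*1/3 + 28/75*4/15 = 2651/10125
  d_3[2] = 236/675*11/15 + 187/675*8/15 + 28/75*4/15 = 68/135
d_3 = (0=2374/10125, 1=2651/10125, 2=68/135)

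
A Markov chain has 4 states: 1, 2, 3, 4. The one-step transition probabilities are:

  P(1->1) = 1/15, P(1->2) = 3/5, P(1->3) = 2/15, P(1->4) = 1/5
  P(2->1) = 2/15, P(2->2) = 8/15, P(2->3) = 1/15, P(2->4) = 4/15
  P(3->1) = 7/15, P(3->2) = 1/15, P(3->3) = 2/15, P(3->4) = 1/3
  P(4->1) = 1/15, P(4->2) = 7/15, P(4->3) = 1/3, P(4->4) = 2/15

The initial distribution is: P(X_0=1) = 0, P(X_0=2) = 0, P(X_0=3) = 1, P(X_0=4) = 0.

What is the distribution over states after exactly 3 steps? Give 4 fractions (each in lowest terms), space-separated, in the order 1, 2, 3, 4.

Propagating the distribution step by step (d_{t+1} = d_t * P):
d_0 = (1=0, 2=0, 3=1, 4=0)
  d_1[1] = 0*1/15 + 0*2/15 + 1*7/15 + 0*1/15 = 7/15
  d_1[2] = 0*3/5 + 0*8/15 + 1*1/15 + 0*7/15 = 1/15
  d_1[3] = 0*2/15 + 0*1/15 + 1*2/15 + 0*1/3 = 2/15
  d_1[4] = 0*1/5 + 0*4/15 + 1*1/3 + 0*2/15 = 1/3
d_1 = (1=7/15, 2=1/15, 3=2/15, 4=1/3)
  d_2[1] = 7/15*1/15 + 1/15*2/15 + 2/15*7/15 + 1/3*1/15 = 28/225
  d_2[2] = 7/15*3/5 + 1/15*8/15 + 2/15*1/15 + 1/3*7/15 = 12/25
  d_2[3] = 7/15*2/15 + 1/15*1/15 + 2/15*2/15 + 1/3*1/3 = 44/225
  d_2[4] = 7/15*1/5 + 1/15*4/15 + 2/15*1/3 + 1/3*2/15 = 1/5
d_2 = (1=28/225, 2=12/25, 3=44/225, 4=1/5)
  d_3[1] = 28/225*1/15 + 12/25*2/15 + 44/225*7/15 + 1/5*1/15 = 199/1125
  d_3[2] = 28/225*3/5 + 12/25*8/15 + 44/225*1/15 + 1/5*7/15 = 59/135
  d_3[3] = 28/225*2/15 + 12/25*1/15 + 44/225*2/15 + 1/5*1/3 = 53/375
  d_3[4] = 28/225*1/5 + 12/25*4/15 + 44/225*1/3 + 1/5*2/15 = 826/3375
d_3 = (1=199/1125, 2=59/135, 3=53/375, 4=826/3375)

Answer: 199/1125 59/135 53/375 826/3375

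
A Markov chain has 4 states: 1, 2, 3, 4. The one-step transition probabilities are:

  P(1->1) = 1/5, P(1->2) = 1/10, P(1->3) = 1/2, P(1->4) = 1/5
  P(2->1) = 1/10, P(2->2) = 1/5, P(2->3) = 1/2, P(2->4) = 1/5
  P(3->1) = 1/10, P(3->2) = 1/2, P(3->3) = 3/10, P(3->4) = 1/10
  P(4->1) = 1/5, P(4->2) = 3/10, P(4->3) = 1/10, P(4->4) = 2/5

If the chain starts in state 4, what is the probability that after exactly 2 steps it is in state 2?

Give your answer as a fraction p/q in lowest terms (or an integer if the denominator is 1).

Computing P^2 by repeated multiplication:
P^1 =
  1: [1/5, 1/10, 1/2, 1/5]
  2: [1/10, 1/5, 1/2, 1/5]
  3: [1/10, 1/2, 3/10, 1/10]
  4: [1/5, 3/10, 1/10, 2/5]
P^2 =
  1: [7/50, 7/20, 8/25, 19/100]
  2: [13/100, 9/25, 8/25, 19/100]
  3: [3/25, 29/100, 2/5, 19/100]
  4: [4/25, 1/4, 8/25, 27/100]

(P^2)[4 -> 2] = 1/4

Answer: 1/4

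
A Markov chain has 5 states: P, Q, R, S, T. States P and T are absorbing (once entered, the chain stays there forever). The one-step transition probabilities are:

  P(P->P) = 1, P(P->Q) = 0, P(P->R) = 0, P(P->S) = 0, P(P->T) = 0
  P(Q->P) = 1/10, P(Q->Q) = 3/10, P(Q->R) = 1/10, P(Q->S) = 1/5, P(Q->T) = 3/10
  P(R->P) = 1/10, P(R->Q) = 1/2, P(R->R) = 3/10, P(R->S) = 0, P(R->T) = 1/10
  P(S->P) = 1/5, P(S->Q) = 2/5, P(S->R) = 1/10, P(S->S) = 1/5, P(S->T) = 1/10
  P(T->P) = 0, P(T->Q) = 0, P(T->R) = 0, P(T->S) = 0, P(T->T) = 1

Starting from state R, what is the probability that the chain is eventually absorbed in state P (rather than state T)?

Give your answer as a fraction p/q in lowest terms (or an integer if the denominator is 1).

Answer: 54/143

Derivation:
Let a_i = P(absorbed in P | start in state i).
Boundary conditions: a_P = 1, a_T = 0.
For each transient state i, a_i = sum_j P(i->j) * a_j:
  a_Q = 1/10*a_P + 3/10*a_Q + 1/10*a_R + 1/5*a_S + 3/10*a_T
  a_R = 1/10*a_P + 1/2*a_Q + 3/10*a_R + 0*a_S + 1/10*a_T
  a_S = 1/5*a_P + 2/5*a_Q + 1/10*a_R + 1/5*a_S + 1/10*a_T

Substituting a_P = 1 and a_T = 0, rearrange to (I - Q) a = r where r[i] = P(i -> P):
  [7/10, -1/10, -1/5] . (a_Q, a_R, a_S) = 1/10
  [-1/2, 7/10, 0] . (a_Q, a_R, a_S) = 1/10
  [-2/5, -1/10, 4/5] . (a_Q, a_R, a_S) = 1/5

Solving yields:
  a_Q = 47/143
  a_R = 54/143
  a_S = 6/13

Starting state is R, so the absorption probability is a_R = 54/143.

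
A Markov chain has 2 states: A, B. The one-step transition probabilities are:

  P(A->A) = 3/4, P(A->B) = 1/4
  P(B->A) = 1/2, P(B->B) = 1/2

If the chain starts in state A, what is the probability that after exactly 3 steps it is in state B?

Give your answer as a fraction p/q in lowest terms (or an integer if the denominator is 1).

Computing P^3 by repeated multiplication:
P^1 =
  A: [3/4, 1/4]
  B: [1/2, 1/2]
P^2 =
  A: [11/16, 5/16]
  B: [5/8, 3/8]
P^3 =
  A: [43/64, 21/64]
  B: [21/32, 11/32]

(P^3)[A -> B] = 21/64

Answer: 21/64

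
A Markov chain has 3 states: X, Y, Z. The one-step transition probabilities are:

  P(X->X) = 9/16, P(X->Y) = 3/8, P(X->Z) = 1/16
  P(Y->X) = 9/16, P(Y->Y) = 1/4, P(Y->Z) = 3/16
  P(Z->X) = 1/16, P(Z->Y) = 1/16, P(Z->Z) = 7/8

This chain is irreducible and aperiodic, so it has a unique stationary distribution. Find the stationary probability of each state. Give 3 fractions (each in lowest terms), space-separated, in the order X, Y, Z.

Answer: 21/64 13/64 15/32

Derivation:
The stationary distribution satisfies pi = pi * P, i.e.:
  pi_X = 9/16*pi_X + 9/16*pi_Y + 1/16*pi_Z
  pi_Y = 3/8*pi_X + 1/4*pi_Y + 1/16*pi_Z
  pi_Z = 1/16*pi_X + 3/16*pi_Y + 7/8*pi_Z
with normalization: pi_X + pi_Y + pi_Z = 1.

Using the first 2 balance equations plus normalization, the linear system A*pi = b is:
  [-7/16, 9/16, 1/16] . pi = 0
  [3/8, -3/4, 1/16] . pi = 0
  [1, 1, 1] . pi = 1

Solving yields:
  pi_X = 21/64
  pi_Y = 13/64
  pi_Z = 15/32

Verification (pi * P):
  21/64*9/16 + 13/64*9/16 + 15/32*1/16 = 21/64 = pi_X  (ok)
  21/64*3/8 + 13/64*1/4 + 15/32*1/16 = 13/64 = pi_Y  (ok)
  21/64*1/16 + 13/64*3/16 + 15/32*7/8 = 15/32 = pi_Z  (ok)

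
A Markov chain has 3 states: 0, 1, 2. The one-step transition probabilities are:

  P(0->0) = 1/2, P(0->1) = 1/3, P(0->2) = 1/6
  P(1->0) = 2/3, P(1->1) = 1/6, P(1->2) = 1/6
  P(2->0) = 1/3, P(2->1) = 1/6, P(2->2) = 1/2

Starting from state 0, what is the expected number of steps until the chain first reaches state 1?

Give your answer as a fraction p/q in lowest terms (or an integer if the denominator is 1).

Let h_i = expected steps to first reach 1 from state i.
Boundary: h_1 = 0.
First-step equations for the other states:
  h_0 = 1 + 1/2*h_0 + 1/3*h_1 + 1/6*h_2
  h_2 = 1 + 1/3*h_0 + 1/6*h_1 + 1/2*h_2

Substituting h_1 = 0 and rearranging gives the linear system (I - Q) h = 1:
  [1/2, -1/6] . (h_0, h_2) = 1
  [-1/3, 1/2] . (h_0, h_2) = 1

Solving yields:
  h_0 = 24/7
  h_2 = 30/7

Starting state is 0, so the expected hitting time is h_0 = 24/7.

Answer: 24/7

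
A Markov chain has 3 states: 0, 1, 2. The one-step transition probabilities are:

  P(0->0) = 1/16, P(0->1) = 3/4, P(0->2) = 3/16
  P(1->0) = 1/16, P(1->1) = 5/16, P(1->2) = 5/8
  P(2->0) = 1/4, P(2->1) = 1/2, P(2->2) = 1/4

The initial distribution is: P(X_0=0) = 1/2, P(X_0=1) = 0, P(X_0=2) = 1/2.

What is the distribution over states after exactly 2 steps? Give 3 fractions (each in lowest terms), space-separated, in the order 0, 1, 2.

Propagating the distribution step by step (d_{t+1} = d_t * P):
d_0 = (0=1/2, 1=0, 2=1/2)
  d_1[0] = 1/2*1/16 + 0*1/16 + 1/2*1/4 = 5/32
  d_1[1] = 1/2*3/4 + 0*5/16 + 1/2*1/2 = 5/8
  d_1[2] = 1/2*3/16 + 0*5/8 + 1/2*1/4 = 7/32
d_1 = (0=5/32, 1=5/8, 2=7/32)
  d_2[0] = 5/32*1/16 + 5/8*1/16 + 7/32*1/4 = 53/512
  d_2[1] = 5/32*3/4 + 5/8*5/16 + 7/32*1/2 = 27/64
  d_2[2] = 5/32*3/16 + 5/8*5/8 + 7/32*1/4 = 243/512
d_2 = (0=53/512, 1=27/64, 2=243/512)

Answer: 53/512 27/64 243/512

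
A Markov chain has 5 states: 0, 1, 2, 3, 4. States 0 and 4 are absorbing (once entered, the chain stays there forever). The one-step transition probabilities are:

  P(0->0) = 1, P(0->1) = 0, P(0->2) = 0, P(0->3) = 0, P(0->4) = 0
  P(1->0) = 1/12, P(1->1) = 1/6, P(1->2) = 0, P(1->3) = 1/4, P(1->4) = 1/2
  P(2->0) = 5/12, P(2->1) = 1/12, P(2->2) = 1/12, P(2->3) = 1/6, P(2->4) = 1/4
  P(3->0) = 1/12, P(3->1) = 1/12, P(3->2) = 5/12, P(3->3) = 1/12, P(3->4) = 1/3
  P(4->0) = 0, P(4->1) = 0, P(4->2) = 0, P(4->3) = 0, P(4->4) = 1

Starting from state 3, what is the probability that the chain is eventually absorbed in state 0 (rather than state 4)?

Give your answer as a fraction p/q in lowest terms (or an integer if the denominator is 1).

Let a_i = P(absorbed in 0 | start in state i).
Boundary conditions: a_0 = 1, a_4 = 0.
For each transient state i, a_i = sum_j P(i->j) * a_j:
  a_1 = 1/12*a_0 + 1/6*a_1 + 0*a_2 + 1/4*a_3 + 1/2*a_4
  a_2 = 5/12*a_0 + 1/12*a_1 + 1/12*a_2 + 1/6*a_3 + 1/4*a_4
  a_3 = 1/12*a_0 + 1/12*a_1 + 5/12*a_2 + 1/12*a_3 + 1/3*a_4

Substituting a_0 = 1 and a_4 = 0, rearrange to (I - Q) a = r where r[i] = P(i -> 0):
  [5/6, 0, -1/4] . (a_1, a_2, a_3) = 1/12
  [-1/12, 11/12, -1/6] . (a_1, a_2, a_3) = 5/12
  [-1/12, -5/12, 11/12] . (a_1, a_2, a_3) = 1/12

Solving yields:
  a_1 = 73/354
  a_2 = 571/1062
  a_3 = 188/531

Starting state is 3, so the absorption probability is a_3 = 188/531.

Answer: 188/531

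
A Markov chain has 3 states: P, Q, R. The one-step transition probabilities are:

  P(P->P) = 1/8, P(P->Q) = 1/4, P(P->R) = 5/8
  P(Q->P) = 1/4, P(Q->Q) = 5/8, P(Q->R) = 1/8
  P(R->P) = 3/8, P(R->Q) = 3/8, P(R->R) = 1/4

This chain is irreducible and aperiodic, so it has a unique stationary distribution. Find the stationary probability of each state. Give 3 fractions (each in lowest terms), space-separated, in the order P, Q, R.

The stationary distribution satisfies pi = pi * P, i.e.:
  pi_P = 1/8*pi_P + 1/4*pi_Q + 3/8*pi_R
  pi_Q = 1/4*pi_P + 5/8*pi_Q + 3/8*pi_R
  pi_R = 5/8*pi_P + 1/8*pi_Q + 1/4*pi_R
with normalization: pi_P + pi_Q + pi_R = 1.

Using the first 2 balance equations plus normalization, the linear system A*pi = b is:
  [-7/8, 1/4, 3/8] . pi = 0
  [1/4, -3/8, 3/8] . pi = 0
  [1, 1, 1] . pi = 1

Solving yields:
  pi_P = 15/59
  pi_Q = 27/59
  pi_R = 17/59

Verification (pi * P):
  15/59*1/8 + 27/59*1/4 + 17/59*3/8 = 15/59 = pi_P  (ok)
  15/59*1/4 + 27/59*5/8 + 17/59*3/8 = 27/59 = pi_Q  (ok)
  15/59*5/8 + 27/59*1/8 + 17/59*1/4 = 17/59 = pi_R  (ok)

Answer: 15/59 27/59 17/59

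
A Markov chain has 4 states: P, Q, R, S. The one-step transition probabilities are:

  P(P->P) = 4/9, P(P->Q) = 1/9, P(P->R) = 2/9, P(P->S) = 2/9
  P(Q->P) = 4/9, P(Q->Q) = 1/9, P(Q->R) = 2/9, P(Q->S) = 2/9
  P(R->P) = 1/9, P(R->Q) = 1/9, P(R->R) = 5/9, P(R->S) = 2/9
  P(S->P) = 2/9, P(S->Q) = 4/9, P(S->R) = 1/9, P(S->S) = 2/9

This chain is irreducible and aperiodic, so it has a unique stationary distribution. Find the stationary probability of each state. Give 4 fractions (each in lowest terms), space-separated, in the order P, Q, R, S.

The stationary distribution satisfies pi = pi * P, i.e.:
  pi_P = 4/9*pi_P + 4/9*pi_Q + 1/9*pi_R + 2/9*pi_S
  pi_Q = 1/9*pi_P + 1/9*pi_Q + 1/9*pi_R + 4/9*pi_S
  pi_R = 2/9*pi_P + 2/9*pi_Q + 5/9*pi_R + 1/9*pi_S
  pi_S = 2/9*pi_P + 2/9*pi_Q + 2/9*pi_R + 2/9*pi_S
with normalization: pi_P + pi_Q + pi_R + pi_S = 1.

Using the first 3 balance equations plus normalization, the linear system A*pi = b is:
  [-5/9, 4/9, 1/9, 2/9] . pi = 0
  [1/9, -8/9, 1/9, 4/9] . pi = 0
  [2/9, 2/9, -4/9, 1/9] . pi = 0
  [1, 1, 1, 1] . pi = 1

Solving yields:
  pi_P = 8/27
  pi_Q = 5/27
  pi_R = 8/27
  pi_S = 2/9

Verification (pi * P):
  8/27*4/9 + 5/27*4/9 + 8/27*1/9 + 2/9*2/9 = 8/27 = pi_P  (ok)
  8/27*1/9 + 5/27*1/9 + 8/27*1/9 + 2/9*4/9 = 5/27 = pi_Q  (ok)
  8/27*2/9 + 5/27*2/9 + 8/27*5/9 + 2/9*1/9 = 8/27 = pi_R  (ok)
  8/27*2/9 + 5/27*2/9 + 8/27*2/9 + 2/9*2/9 = 2/9 = pi_S  (ok)

Answer: 8/27 5/27 8/27 2/9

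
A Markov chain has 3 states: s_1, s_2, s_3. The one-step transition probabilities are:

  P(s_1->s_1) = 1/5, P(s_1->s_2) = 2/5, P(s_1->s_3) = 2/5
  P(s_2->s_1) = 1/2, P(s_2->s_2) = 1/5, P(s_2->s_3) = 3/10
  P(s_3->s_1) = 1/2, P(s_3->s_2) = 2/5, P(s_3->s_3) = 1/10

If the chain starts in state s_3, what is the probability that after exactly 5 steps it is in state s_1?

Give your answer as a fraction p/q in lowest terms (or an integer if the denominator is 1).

Computing P^5 by repeated multiplication:
P^1 =
  s_1: [1/5, 2/5, 2/5]
  s_2: [1/2, 1/5, 3/10]
  s_3: [1/2, 2/5, 1/10]
P^2 =
  s_1: [11/25, 8/25, 6/25]
  s_2: [7/20, 9/25, 29/100]
  s_3: [7/20, 8/25, 33/100]
P^3 =
  s_1: [46/125, 42/125, 37/125]
  s_2: [79/200, 41/125, 277/1000]
  s_3: [79/200, 42/125, 269/1000]
P^4 =
  s_1: [487/1250, 208/625, 347/1250]
  s_2: [763/2000, 209/625, 2841/10000]
  s_3: [763/2000, 208/625, 2857/10000]
P^5 =
  s_1: [4789/12500, 1042/3125, 3543/12500]
  s_2: [7711/20000, 1041/3125, 28133/100000]
  s_3: [7711/20000, 1042/3125, 28101/100000]

(P^5)[s_3 -> s_1] = 7711/20000

Answer: 7711/20000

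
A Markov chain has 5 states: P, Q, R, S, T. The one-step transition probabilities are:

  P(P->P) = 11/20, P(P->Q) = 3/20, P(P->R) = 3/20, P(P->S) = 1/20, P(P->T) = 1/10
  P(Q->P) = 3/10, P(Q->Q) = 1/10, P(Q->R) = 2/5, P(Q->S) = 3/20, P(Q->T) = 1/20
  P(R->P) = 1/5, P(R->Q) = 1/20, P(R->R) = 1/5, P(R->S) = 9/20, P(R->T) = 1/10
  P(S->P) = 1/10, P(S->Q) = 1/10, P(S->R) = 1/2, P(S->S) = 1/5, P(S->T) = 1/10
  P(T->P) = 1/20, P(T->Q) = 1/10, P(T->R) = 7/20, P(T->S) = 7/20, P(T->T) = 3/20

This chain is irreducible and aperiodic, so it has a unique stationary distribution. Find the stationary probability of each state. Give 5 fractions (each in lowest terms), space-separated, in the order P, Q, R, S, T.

The stationary distribution satisfies pi = pi * P, i.e.:
  pi_P = 11/20*pi_P + 3/10*pi_Q + 1/5*pi_R + 1/10*pi_S + 1/20*pi_T
  pi_Q = 3/20*pi_P + 1/10*pi_Q + 1/20*pi_R + 1/10*pi_S + 1/10*pi_T
  pi_R = 3/20*pi_P + 2/5*pi_Q + 1/5*pi_R + 1/2*pi_S + 7/20*pi_T
  pi_S = 1/20*pi_P + 3/20*pi_Q + 9/20*pi_R + 1/5*pi_S + 7/20*pi_T
  pi_T = 1/10*pi_P + 1/20*pi_Q + 1/10*pi_R + 1/10*pi_S + 3/20*pi_T
with normalization: pi_P + pi_Q + pi_R + pi_S + pi_T = 1.

Using the first 4 balance equations plus normalization, the linear system A*pi = b is:
  [-9/20, 3/10, 1/5, 1/10, 1/20] . pi = 0
  [3/20, -9/10, 1/20, 1/10, 1/10] . pi = 0
  [3/20, 2/5, -4/5, 1/2, 7/20] . pi = 0
  [1/20, 3/20, 9/20, -4/5, 7/20] . pi = 0
  [1, 1, 1, 1, 1] . pi = 1

Solving yields:
  pi_P = 7283/27786
  pi_Q = 911/9262
  pi_R = 745/2526
  pi_S = 3397/13893
  pi_T = 927/9262

Verification (pi * P):
  7283/27786*11/20 + 911/9262*3/10 + 745/2526*1/5 + 3397/13893*1/10 + 927/9262*1/20 = 7283/27786 = pi_P  (ok)
  7283/27786*3/20 + 911/9262*1/10 + 745/2526*1/20 + 3397/13893*1/10 + 927/9262*1/10 = 911/9262 = pi_Q  (ok)
  7283/27786*3/20 + 911/9262*2/5 + 745/2526*1/5 + 3397/13893*1/2 + 927/9262*7/20 = 745/2526 = pi_R  (ok)
  7283/27786*1/20 + 911/9262*3/20 + 745/2526*9/20 + 3397/13893*1/5 + 927/9262*7/20 = 3397/13893 = pi_S  (ok)
  7283/27786*1/10 + 911/9262*1/20 + 745/2526*1/10 + 3397/13893*1/10 + 927/9262*3/20 = 927/9262 = pi_T  (ok)

Answer: 7283/27786 911/9262 745/2526 3397/13893 927/9262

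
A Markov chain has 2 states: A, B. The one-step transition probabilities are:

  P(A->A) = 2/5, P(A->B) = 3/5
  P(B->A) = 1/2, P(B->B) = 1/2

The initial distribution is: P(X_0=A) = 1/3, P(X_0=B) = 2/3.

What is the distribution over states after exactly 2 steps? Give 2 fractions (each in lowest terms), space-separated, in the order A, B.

Answer: 34/75 41/75

Derivation:
Propagating the distribution step by step (d_{t+1} = d_t * P):
d_0 = (A=1/3, B=2/3)
  d_1[A] = 1/3*2/5 + 2/3*1/2 = 7/15
  d_1[B] = 1/3*3/5 + 2/3*1/2 = 8/15
d_1 = (A=7/15, B=8/15)
  d_2[A] = 7/15*2/5 + 8/15*1/2 = 34/75
  d_2[B] = 7/15*3/5 + 8/15*1/2 = 41/75
d_2 = (A=34/75, B=41/75)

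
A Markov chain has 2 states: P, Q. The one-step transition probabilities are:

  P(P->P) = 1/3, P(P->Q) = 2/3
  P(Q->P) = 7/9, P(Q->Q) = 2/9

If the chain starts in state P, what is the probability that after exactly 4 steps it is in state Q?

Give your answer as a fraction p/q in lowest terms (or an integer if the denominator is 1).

Computing P^4 by repeated multiplication:
P^1 =
  P: [1/3, 2/3]
  Q: [7/9, 2/9]
P^2 =
  P: [17/27, 10/27]
  Q: [35/81, 46/81]
P^3 =
  P: [121/243, 122/243]
  Q: [427/729, 302/729]
P^4 =
  P: [1217/2187, 970/2187]
  Q: [3395/6561, 3166/6561]

(P^4)[P -> Q] = 970/2187

Answer: 970/2187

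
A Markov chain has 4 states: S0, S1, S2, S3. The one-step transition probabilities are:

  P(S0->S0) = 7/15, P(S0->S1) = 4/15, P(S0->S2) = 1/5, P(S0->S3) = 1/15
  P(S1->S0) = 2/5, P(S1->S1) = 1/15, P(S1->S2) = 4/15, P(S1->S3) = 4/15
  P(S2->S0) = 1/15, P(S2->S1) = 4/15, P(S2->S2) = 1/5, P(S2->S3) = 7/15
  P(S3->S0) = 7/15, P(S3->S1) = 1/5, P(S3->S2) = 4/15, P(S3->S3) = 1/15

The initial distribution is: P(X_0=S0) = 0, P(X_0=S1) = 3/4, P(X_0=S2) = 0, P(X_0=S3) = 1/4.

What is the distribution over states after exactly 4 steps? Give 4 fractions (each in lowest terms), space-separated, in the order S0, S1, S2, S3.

Answer: 24401/67500 7147/33750 767/3375 2693/13500

Derivation:
Propagating the distribution step by step (d_{t+1} = d_t * P):
d_0 = (S0=0, S1=3/4, S2=0, S3=1/4)
  d_1[S0] = 0*7/15 + 3/4*2/5 + 0*1/15 + 1/4*7/15 = 5/12
  d_1[S1] = 0*4/15 + 3/4*1/15 + 0*4/15 + 1/4*1/5 = 1/10
  d_1[S2] = 0*1/5 + 3/4*4/15 + 0*1/5 + 1/4*4/15 = 4/15
  d_1[S3] = 0*1/15 + 3/4*4/15 + 0*7/15 + 1/4*1/15 = 13/60
d_1 = (S0=5/12, S1=1/10, S2=4/15, S3=13/60)
  d_2[S0] = 5/12*7/15 + 1/10*2/5 + 4/15*1/15 + 13/60*7/15 = 53/150
  d_2[S1] = 5/12*4/15 + 1/10*1/15 + 4/15*4/15 + 13/60*1/5 = 209/900
  d_2[S2] = 5/12*1/5 + 1/10*4/15 + 4/15*1/5 + 13/60*4/15 = 199/900
  d_2[S3] = 5/12*1/15 + 1/10*4/15 + 4/15*7/15 + 13/60*1/15 = 29/150
d_2 = (S0=53/150, S1=209/900, S2=199/900, S3=29/150)
  d_3[S0] = 53/150*7/15 + 209/900*2/5 + 199/900*1/15 + 29/150*7/15 = 4897/13500
  d_3[S1] = 53/150*4/15 + 209/900*1/15 + 199/900*4/15 + 29/150*1/5 = 311/1500
  d_3[S2] = 53/150*1/5 + 209/900*4/15 + 199/900*1/5 + 29/150*4/15 = 3083/13500
  d_3[S3] = 53/150*1/15 + 209/900*4/15 + 199/900*7/15 + 29/150*1/15 = 907/4500
d_3 = (S0=4897/13500, S1=311/1500, S2=3083/13500, S3=907/4500)
  d_4[S0] = 4897/13500*7/15 + 311/1500*2/5 + 3083/13500*1/15 + 907/4500*7/15 = 24401/67500
  d_4[S1] = 4897/13500*4/15 + 311/1500*1/15 + 3083/13500*4/15 + 907/4500*1/5 = 7147/33750
  d_4[S2] = 4897/13500*1/5 + 311/1500*4/15 + 3083/13500*1/5 + 907/4500*4/15 = 767/3375
  d_4[S3] = 4897/13500*1/15 + 311/1500*4/15 + 3083/13500*7/15 + 907/4500*1/15 = 2693/13500
d_4 = (S0=24401/67500, S1=7147/33750, S2=767/3375, S3=2693/13500)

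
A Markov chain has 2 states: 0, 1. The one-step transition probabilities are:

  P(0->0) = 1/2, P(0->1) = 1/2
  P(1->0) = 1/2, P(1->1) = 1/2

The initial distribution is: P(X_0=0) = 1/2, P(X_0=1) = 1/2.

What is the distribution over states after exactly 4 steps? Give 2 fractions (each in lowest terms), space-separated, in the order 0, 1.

Propagating the distribution step by step (d_{t+1} = d_t * P):
d_0 = (0=1/2, 1=1/2)
  d_1[0] = 1/2*1/2 + 1/2*1/2 = 1/2
  d_1[1] = 1/2*1/2 + 1/2*1/2 = 1/2
d_1 = (0=1/2, 1=1/2)
  d_2[0] = 1/2*1/2 + 1/2*1/2 = 1/2
  d_2[1] = 1/2*1/2 + 1/2*1/2 = 1/2
d_2 = (0=1/2, 1=1/2)
  d_3[0] = 1/2*1/2 + 1/2*1/2 = 1/2
  d_3[1] = 1/2*1/2 + 1/2*1/2 = 1/2
d_3 = (0=1/2, 1=1/2)
  d_4[0] = 1/2*1/2 + 1/2*1/2 = 1/2
  d_4[1] = 1/2*1/2 + 1/2*1/2 = 1/2
d_4 = (0=1/2, 1=1/2)

Answer: 1/2 1/2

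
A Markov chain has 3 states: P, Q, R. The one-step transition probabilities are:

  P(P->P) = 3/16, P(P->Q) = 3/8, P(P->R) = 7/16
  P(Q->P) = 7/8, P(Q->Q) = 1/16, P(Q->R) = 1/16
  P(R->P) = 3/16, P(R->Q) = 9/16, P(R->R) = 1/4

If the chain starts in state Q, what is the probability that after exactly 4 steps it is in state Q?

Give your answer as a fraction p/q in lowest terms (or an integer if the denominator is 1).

Answer: 10229/32768

Derivation:
Computing P^4 by repeated multiplication:
P^1 =
  P: [3/16, 3/8, 7/16]
  Q: [7/8, 1/16, 1/16]
  R: [3/16, 9/16, 1/4]
P^2 =
  P: [57/128, 87/256, 55/256]
  Q: [59/256, 47/128, 103/256]
  R: [147/256, 63/256, 23/128]
P^3 =
  P: [1725/4096, 633/2048, 1105/4096]
  Q: [901/2048, 1375/4096, 919/4096]
  R: [1461/4096, 1359/4096, 319/1024]
P^4 =
  P: [13107/32768, 21561/65536, 17761/65536]
  Q: [27413/65536, 10229/32768, 17665/65536]
  R: [27237/65536, 21609/65536, 8345/32768]

(P^4)[Q -> Q] = 10229/32768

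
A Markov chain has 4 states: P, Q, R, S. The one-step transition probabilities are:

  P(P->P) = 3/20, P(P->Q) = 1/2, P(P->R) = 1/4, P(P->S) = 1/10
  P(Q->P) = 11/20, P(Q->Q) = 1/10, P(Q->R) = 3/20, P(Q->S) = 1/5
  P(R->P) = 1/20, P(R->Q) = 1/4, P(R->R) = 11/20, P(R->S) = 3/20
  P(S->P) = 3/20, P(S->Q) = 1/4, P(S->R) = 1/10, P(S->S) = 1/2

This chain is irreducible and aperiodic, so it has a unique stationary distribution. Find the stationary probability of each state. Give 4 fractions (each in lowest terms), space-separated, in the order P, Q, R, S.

Answer: 1097/4768 1275/4768 641/2384 557/2384

Derivation:
The stationary distribution satisfies pi = pi * P, i.e.:
  pi_P = 3/20*pi_P + 11/20*pi_Q + 1/20*pi_R + 3/20*pi_S
  pi_Q = 1/2*pi_P + 1/10*pi_Q + 1/4*pi_R + 1/4*pi_S
  pi_R = 1/4*pi_P + 3/20*pi_Q + 11/20*pi_R + 1/10*pi_S
  pi_S = 1/10*pi_P + 1/5*pi_Q + 3/20*pi_R + 1/2*pi_S
with normalization: pi_P + pi_Q + pi_R + pi_S = 1.

Using the first 3 balance equations plus normalization, the linear system A*pi = b is:
  [-17/20, 11/20, 1/20, 3/20] . pi = 0
  [1/2, -9/10, 1/4, 1/4] . pi = 0
  [1/4, 3/20, -9/20, 1/10] . pi = 0
  [1, 1, 1, 1] . pi = 1

Solving yields:
  pi_P = 1097/4768
  pi_Q = 1275/4768
  pi_R = 641/2384
  pi_S = 557/2384

Verification (pi * P):
  1097/4768*3/20 + 1275/4768*11/20 + 641/2384*1/20 + 557/2384*3/20 = 1097/4768 = pi_P  (ok)
  1097/4768*1/2 + 1275/4768*1/10 + 641/2384*1/4 + 557/2384*1/4 = 1275/4768 = pi_Q  (ok)
  1097/4768*1/4 + 1275/4768*3/20 + 641/2384*11/20 + 557/2384*1/10 = 641/2384 = pi_R  (ok)
  1097/4768*1/10 + 1275/4768*1/5 + 641/2384*3/20 + 557/2384*1/2 = 557/2384 = pi_S  (ok)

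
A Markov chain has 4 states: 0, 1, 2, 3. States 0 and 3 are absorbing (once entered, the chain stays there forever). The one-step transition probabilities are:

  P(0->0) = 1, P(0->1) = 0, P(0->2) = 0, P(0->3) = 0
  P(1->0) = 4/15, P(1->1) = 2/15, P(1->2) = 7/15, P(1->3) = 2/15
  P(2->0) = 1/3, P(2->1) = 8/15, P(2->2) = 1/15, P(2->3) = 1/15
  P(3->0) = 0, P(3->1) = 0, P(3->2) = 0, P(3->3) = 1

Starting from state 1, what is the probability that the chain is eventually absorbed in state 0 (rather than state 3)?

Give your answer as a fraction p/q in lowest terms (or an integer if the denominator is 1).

Let a_i = P(absorbed in 0 | start in state i).
Boundary conditions: a_0 = 1, a_3 = 0.
For each transient state i, a_i = sum_j P(i->j) * a_j:
  a_1 = 4/15*a_0 + 2/15*a_1 + 7/15*a_2 + 2/15*a_3
  a_2 = 1/3*a_0 + 8/15*a_1 + 1/15*a_2 + 1/15*a_3

Substituting a_0 = 1 and a_3 = 0, rearrange to (I - Q) a = r where r[i] = P(i -> 0):
  [13/15, -7/15] . (a_1, a_2) = 4/15
  [-8/15, 14/15] . (a_1, a_2) = 1/3

Solving yields:
  a_1 = 13/18
  a_2 = 97/126

Starting state is 1, so the absorption probability is a_1 = 13/18.

Answer: 13/18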